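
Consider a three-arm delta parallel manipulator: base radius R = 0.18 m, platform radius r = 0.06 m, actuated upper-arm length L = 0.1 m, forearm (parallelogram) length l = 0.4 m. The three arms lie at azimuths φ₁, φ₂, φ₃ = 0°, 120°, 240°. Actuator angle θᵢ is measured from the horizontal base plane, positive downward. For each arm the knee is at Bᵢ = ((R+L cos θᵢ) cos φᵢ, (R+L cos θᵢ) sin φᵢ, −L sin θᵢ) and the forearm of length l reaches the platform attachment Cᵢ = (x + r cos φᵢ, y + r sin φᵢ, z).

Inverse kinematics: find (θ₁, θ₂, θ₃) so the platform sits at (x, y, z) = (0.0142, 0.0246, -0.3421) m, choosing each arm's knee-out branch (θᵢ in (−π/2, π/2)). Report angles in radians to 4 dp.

θ₁ = -0.0001, θ₂ = -0.0002, θ₃ = 0.2620

arm 1 (φ=0.0°): x'=0.0142, y'=0.0246
  A=0.1058, B=-0.3421, C=(l²−L²−A²−y'²−z²)/(2L)=0.1058
  γ=atan2(-0.3421,0.1058)=-1.2709;  ψ=arccos(0.2956)=1.2707;  θ1=γ+ψ≈-0.0001
rotate P by −φ2: (0.0142, -0.0246, -0.3421)
  A cos θ + B sin θ = C:  0.1058·cos θ + -0.3421·sin θ = 0.1058
  θ2 = atan2(B,A) + arccos(C/0.3581) = -0.0002
arm 3 (φ=240.0°): x'=-0.0284, y'=0.0000
  A cos θ + B sin θ = C:  0.1484·cos θ + -0.3421·sin θ = 0.0547
  θ3 = atan2(B,A) + arccos(C/0.3729) = 0.2620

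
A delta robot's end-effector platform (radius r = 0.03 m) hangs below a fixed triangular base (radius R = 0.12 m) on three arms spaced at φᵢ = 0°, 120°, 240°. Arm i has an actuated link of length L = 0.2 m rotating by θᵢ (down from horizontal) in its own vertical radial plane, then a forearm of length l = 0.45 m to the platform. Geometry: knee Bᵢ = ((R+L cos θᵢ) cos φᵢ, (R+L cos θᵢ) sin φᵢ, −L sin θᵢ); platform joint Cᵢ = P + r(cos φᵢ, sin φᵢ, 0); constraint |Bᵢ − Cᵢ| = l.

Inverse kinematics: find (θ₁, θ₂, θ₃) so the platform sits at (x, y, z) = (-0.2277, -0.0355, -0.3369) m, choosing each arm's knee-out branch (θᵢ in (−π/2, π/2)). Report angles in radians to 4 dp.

θ₁ = 1.0474, θ₂ = 0.0001, θ₃ = -0.2620

rotate P by −φ1: (-0.2277, -0.0355, -0.3369)
  e−x'=0.3177;  (l²−L²−(e−x')²−y'²−z²)/2L = -0.1330
  θ1 = atan2(B,A) + arccos(C/0.4631) = 1.0474
φ2=120.0° → target in arm frame (0.0831, 0.2149)
  A=0.0069, B=-0.3369, C=(l²−L²−A²−y'²−z²)/(2L)=0.0069
  θ2 = atan2(B,A) + arccos(C/0.3370) = 0.0001
arm 3 (φ=240.0°): x'=0.1446, y'=-0.1794
  A=-0.0546, B=-0.3369, C=(l²−L²−A²−y'²−z²)/(2L)=0.0345
  θ3 = atan2(B,A) + arccos(C/0.3413) = -0.2620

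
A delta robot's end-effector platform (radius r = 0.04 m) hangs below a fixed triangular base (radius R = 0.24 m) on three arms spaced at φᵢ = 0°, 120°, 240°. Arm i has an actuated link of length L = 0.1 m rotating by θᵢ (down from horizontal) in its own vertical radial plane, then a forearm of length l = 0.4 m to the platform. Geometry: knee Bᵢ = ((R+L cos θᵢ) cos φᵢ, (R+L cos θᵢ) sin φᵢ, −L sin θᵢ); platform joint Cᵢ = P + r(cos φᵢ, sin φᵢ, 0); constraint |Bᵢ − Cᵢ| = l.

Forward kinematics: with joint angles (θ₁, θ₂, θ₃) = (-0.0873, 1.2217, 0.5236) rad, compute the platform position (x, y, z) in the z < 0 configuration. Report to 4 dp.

arm 1 at φ=0.0°: (R−r)+L cos θ1 = 0.2996;  O1 = (0.2996, 0.0000, 0.0087)
φ2=120.0°: virtual centre (-0.1171, 0.2028, -0.0940), radius l
φ3=240.0°: virtual centre (-0.1433, -0.2482, -0.0500), radius l
eliminate P² terms by subtracting sphere 1 from 2 and 3
plane₁₂: -0.8334x+0.4057y+-0.2054z = -0.0262
Cramer: x(z) = 0.0195-0.1935z;  y(z) = -0.0244+0.1087z
into |P−O₁|² = l²: 1.0493z² + 0.0857z + -0.0809 = 0;  Δ = 0.3468;  z = -0.3214 or 0.2398 → z<0 root = -0.3214
x = 0.0817, y = -0.0593

(0.0817, -0.0593, -0.3214)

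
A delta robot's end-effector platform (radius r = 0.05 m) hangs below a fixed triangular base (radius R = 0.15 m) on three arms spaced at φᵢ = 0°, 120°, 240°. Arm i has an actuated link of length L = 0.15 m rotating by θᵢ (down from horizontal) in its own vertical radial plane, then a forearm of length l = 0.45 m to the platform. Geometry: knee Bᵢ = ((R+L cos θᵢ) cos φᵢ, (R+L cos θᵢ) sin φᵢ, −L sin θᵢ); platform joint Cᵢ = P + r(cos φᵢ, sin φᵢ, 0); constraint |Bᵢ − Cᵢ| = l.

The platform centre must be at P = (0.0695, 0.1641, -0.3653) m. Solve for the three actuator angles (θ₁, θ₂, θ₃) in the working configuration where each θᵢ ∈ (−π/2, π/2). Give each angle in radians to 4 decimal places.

arm 1 (φ=0.0°): x'=0.0695, y'=0.1641
  A=0.0305, B=-0.3653, C=(l²−L²−A²−y'²−z²)/(2L)=0.0623
  θ1 = atan2(B,A) + arccos(C/0.3666) = -0.0875
φ2=120.0° → target in arm frame (0.1074, -0.1422)
  A cos θ + B sin θ = C:  -0.0074·cos θ + -0.3653·sin θ = 0.0876
  γ=atan2(-0.3653,-0.0074)=-1.5910;  ψ=arccos(0.2397)=1.3288;  θ2=γ+ψ≈-0.2622
rotate P by −φ3: (-0.1769, -0.0219, -0.3653)
  A cos θ + B sin θ = C:  0.2769·cos θ + -0.3653·sin θ = -0.1019
  γ=atan2(-0.3653,0.2769)=-0.9223;  ψ=arccos(-0.2224)=1.7950;  θ3=γ+ψ≈0.8728

θ₁ = -0.0875, θ₂ = -0.2622, θ₃ = 0.8728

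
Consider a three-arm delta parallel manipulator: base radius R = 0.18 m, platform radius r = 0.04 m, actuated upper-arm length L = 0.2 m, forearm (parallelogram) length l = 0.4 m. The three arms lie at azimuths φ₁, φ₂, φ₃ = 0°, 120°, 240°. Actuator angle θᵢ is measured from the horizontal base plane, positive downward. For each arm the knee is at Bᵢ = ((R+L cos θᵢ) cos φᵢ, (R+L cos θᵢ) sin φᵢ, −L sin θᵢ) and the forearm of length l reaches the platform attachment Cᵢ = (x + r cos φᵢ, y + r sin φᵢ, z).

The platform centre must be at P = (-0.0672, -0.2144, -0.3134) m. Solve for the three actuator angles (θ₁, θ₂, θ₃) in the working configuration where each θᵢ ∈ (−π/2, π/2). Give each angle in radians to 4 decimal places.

θ₁ = 1.0472, θ₂ = 1.3092, θ₃ = -0.3492

rotate P by −φ1: (-0.0672, -0.2144, -0.3134)
  e−x'=0.2072;  (l²−L²−(e−x')²−y'²−z²)/2L = -0.1678
  γ=atan2(-0.3134,0.2072)=-0.9866;  ψ=arccos(-0.4466)=2.0338;  θ1=γ+ψ≈1.0472
φ2=120.0° → target in arm frame (-0.1521, 0.1654)
  A=0.2921, B=-0.3134, C=(l²−L²−A²−y'²−z²)/(2L)=-0.2272
  √(A²+B²)=0.4284;  θ2 = -0.8206+2.1298 ≈ 1.3092
rotate P by −φ3: (0.2193, 0.0490, -0.3134)
  A=-0.0793, B=-0.3134, C=(l²−L²−A²−y'²−z²)/(2L)=0.0327
  θ3 = atan2(B,A) + arccos(C/0.3233) = -0.3492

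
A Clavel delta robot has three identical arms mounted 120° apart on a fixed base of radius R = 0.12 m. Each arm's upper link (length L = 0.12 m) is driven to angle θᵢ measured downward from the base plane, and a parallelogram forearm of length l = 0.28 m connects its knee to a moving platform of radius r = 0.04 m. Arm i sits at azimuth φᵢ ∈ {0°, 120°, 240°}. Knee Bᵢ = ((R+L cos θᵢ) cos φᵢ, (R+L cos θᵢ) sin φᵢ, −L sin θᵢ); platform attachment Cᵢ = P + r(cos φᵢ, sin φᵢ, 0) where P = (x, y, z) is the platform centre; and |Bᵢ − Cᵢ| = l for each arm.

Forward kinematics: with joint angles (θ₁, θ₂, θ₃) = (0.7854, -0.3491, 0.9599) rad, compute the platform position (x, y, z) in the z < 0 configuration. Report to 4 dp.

(-0.0446, 0.1167, -0.2295)

arm 1 at φ=0.0°: ρ1 = 0.1649;  O1 = (0.1649, 0.0000, -0.0849)
arm 2 at φ=120.0°: ρ2 = 0.1928;  O2 = (-0.0964, 0.1669, 0.0410)
O3 = (0.1488·cos240.0°, 0.1488·sin240.0°, -0.0983) = (-0.0744, -0.1289, -0.0983)
|O₂|²−|O₁|² = 0.0045;  |O₃|²−|O₁|² = -0.0026
[-0.5225 0.3339 0.2518]·P = 0.0045;  [-0.4785 -0.2578 -0.0269]·P = -0.0026
Cramer: x(z) = -0.0010+0.1900z;  y(z) = 0.0118-0.4569z
quadratic in z: (1.2449)z²+(0.0959)z+(-0.0436)=0, √Δ=0.4755 → z ∈ {-0.2295, 0.1524}; z = -0.2295 (taking z<0)
x = -0.0446, y = 0.1167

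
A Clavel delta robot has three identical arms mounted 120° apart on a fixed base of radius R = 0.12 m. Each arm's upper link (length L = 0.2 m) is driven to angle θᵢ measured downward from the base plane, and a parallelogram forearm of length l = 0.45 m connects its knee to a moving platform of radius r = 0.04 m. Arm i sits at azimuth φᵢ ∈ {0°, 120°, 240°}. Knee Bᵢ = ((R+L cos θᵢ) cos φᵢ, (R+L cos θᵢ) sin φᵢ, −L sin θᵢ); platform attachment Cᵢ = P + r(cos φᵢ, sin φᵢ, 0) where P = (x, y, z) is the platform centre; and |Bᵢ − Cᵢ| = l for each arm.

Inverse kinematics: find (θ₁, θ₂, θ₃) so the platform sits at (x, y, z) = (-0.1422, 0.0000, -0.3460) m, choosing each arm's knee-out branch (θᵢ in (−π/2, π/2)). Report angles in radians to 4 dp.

θ₁ = 0.6109, θ₂ = -0.1745, θ₃ = -0.1745

rotate P by −φ1: (-0.1422, 0.0000, -0.3460)
  A=0.2222, B=-0.3460, C=(l²−L²−A²−y'²−z²)/(2L)=-0.0165
  γ=atan2(-0.3460,0.2222)=-0.9999;  ψ=arccos(-0.0401)=1.6109;  θ1=γ+ψ≈0.6109
φ2=120.0° → target in arm frame (0.0711, 0.1231)
  A cos θ + B sin θ = C:  0.0089·cos θ + -0.3460·sin θ = 0.0688
  γ=atan2(-0.3460,0.0089)=-1.5451;  ψ=arccos(0.1989)=1.3705;  θ2=γ+ψ≈-0.1745
rotate P by −φ3: (0.0711, -0.1231, -0.3460)
  e−x'=0.0089;  (l²−L²−(e−x')²−y'²−z²)/2L = 0.0688
  √(A²+B²)=0.3461;  θ3 = -1.5451+1.3705 ≈ -0.1745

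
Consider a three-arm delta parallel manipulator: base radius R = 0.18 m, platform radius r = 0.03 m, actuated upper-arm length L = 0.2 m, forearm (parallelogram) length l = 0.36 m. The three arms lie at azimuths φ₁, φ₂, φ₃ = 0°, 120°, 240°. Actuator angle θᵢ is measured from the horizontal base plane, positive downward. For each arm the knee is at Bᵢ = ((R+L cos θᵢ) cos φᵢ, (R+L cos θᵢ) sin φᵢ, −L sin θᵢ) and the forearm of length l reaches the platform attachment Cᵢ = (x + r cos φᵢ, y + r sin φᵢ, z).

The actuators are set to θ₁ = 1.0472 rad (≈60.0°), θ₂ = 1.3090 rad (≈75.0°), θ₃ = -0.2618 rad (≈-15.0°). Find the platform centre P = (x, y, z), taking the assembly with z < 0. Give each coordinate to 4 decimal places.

O1 = (0.2500·cos0.0°, 0.2500·sin0.0°, -0.1732) = (0.2500, 0.0000, -0.1732)
φ2=120.0°: virtual centre (-0.1009, 0.1747, -0.1932), radius l
φ3=240.0°: virtual centre (-0.1716, -0.2972, 0.0518), radius l
eliminate P² terms by subtracting sphere 1 from 2 and 3
linear system: -0.7018x+0.3495y = -0.0145−-0.0400z; -0.8432x+-0.5944y = 0.0280−0.4499z
Cramer: x(z) = -0.0016+0.1875z;  y(z) = -0.0447+0.4909z
sphere 1 gives Az²+Bz+C=0 with A=1.2762, B=0.2081, C=-0.0343;  B²−4AC=0.2183;  roots -0.2646, 0.1015;  negative root z = -0.2646
x = -0.0513, y = -0.1746

(-0.0513, -0.1746, -0.2646)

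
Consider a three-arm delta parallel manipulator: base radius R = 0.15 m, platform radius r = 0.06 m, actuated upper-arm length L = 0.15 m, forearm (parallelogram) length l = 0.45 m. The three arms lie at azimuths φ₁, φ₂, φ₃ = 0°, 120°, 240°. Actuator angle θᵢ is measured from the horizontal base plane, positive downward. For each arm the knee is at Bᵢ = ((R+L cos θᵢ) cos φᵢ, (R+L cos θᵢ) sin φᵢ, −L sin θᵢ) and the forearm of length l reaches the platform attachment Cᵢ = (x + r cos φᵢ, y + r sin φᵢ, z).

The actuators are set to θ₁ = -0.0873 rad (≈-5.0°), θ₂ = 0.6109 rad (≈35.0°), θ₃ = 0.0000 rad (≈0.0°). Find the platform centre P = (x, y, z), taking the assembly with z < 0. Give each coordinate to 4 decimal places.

arm 1 at φ=0.0°: (R−r)+L cos θ1 = 0.2394;  centre 1 = (0.2394, 0.0000, 0.0131)
arm 2 at φ=120.0°: (R−r)+L cos θ2 = 0.2129;  centre 2 = (-0.1064, 0.1844, -0.0860)
centre 3 = (0.2400·cos240.0°, 0.2400·sin240.0°, 0.0000) = (-0.1200, -0.2078, 0.0000)
eliminate P² terms by subtracting sphere 1 from 2 and 3
[-0.6917 0.3687 -0.1982]·P = -0.0048;  [-0.7189 -0.4157 -0.0262]·P = 0.0001
det = 0.5526;  x = 0.0035+-0.1666z,  y = -0.0063+0.2251z
into |P−centre ₁|² = l²: 1.0784z² + 0.0496z + -0.1466 = 0;  Δ = 0.6350;  z = -0.3924 or 0.3465 → z<0 root = -0.3924
x = 0.0689, y = -0.0947

(0.0689, -0.0947, -0.3924)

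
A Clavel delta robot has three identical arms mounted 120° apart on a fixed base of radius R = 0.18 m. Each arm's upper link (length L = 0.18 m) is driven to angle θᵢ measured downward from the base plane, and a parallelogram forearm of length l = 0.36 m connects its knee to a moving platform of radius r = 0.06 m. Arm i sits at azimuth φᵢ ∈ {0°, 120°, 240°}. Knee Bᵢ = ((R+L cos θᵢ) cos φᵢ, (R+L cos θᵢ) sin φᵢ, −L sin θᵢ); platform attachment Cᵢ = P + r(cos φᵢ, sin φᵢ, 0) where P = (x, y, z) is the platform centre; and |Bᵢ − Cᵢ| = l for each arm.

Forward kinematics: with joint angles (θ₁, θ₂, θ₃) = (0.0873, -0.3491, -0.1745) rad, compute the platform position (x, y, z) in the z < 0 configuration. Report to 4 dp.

φ1=0.0°: virtual centre (0.2993, 0.0000, -0.0157), radius l
φ2=120.0°: virtual centre (-0.1446, 0.2504, 0.0616), radius l
S3 = (0.2973·cos240.0°, 0.2973·sin240.0°, 0.0313) = (-0.1486, -0.2574, 0.0313)
subtract pairs → two planes through P
linear system: -0.8878x+0.5008y = -0.0024−0.1545z; -0.8959x+-0.5149y = -0.0005−0.0939z
det = 0.9058;  x = 0.0017+0.1398z,  y = -0.0019+-0.0608z
quadratic in z: (1.0232)z²+(-0.0516)z+(-0.0408)=0, √Δ=0.4116 → z ∈ {-0.1759, 0.2264}; z = -0.1759 (taking z<0)
x = -0.0229, y = 0.0088

(-0.0229, 0.0088, -0.1759)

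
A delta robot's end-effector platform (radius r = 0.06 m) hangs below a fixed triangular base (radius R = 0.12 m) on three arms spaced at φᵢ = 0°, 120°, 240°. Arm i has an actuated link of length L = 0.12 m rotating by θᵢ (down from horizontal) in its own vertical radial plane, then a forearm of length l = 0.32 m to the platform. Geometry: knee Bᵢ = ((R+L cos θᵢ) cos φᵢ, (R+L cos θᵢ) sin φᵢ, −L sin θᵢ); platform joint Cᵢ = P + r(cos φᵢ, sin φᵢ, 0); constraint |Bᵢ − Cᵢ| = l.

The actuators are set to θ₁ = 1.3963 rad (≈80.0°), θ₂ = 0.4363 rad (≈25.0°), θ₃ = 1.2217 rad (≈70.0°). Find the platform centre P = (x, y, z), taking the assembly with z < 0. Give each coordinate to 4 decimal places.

arm 1 at φ=0.0°: e+L cos θ1 = 0.0808;  centre 1 = (0.0808, 0.0000, -0.1182)
φ2=120.0°: virtual centre (-0.0844, 0.1461, -0.0507), radius l
arm 3 at φ=240.0°: e+L cos θ3 = 0.1010;  centre 3 = (-0.0505, -0.0875, -0.1128)
eliminate P² terms by subtracting sphere 1 from 2 and 3
[-0.3304 0.2923 0.1349]·P = 0.0106;  [-0.2627 -0.1750 0.0108]·P = 0.0024
Cramer: x(z) = -0.0190+0.1989z;  y(z) = 0.0146-0.2367z
into |P−centre ₁|² = l²: 1.0956z² + 0.1897z + -0.0783 = 0;  Δ = 0.3789;  z = -0.3675 or 0.1944 → z<0 root = -0.3675
x = -0.0921, y = 0.1016

(-0.0921, 0.1016, -0.3675)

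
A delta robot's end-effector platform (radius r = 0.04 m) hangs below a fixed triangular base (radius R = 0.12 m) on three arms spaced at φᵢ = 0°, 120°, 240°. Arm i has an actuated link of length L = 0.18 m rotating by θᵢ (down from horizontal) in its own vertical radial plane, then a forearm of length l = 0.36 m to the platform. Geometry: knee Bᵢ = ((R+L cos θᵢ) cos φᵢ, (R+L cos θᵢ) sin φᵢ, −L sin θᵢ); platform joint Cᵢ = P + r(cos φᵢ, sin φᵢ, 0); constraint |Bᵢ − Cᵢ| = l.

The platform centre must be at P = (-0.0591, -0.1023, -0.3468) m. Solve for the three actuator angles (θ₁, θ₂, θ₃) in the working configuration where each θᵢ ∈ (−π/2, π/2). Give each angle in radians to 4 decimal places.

θ₁ = 0.7855, θ₂ = 0.7853, θ₃ = 0.0870

arm 1 (φ=0.0°): x'=-0.0591, y'=-0.1023
  A cos θ + B sin θ = C:  0.1391·cos θ + -0.3468·sin θ = -0.1469
  γ=atan2(-0.3468,0.1391)=-1.1893;  ψ=arccos(-0.3931)=1.9748;  θ1=γ+ψ≈0.7855
rotate P by −φ2: (-0.0590, 0.1023, -0.3468)
  e−x'=0.1390;  (l²−L²−(e−x')²−y'²−z²)/2L = -0.1469
  θ2 = atan2(B,A) + arccos(C/0.3736) = 0.7853
φ3=240.0° → target in arm frame (0.1181, 0.0000)
  e−x'=-0.0381;  (l²−L²−(e−x')²−y'²−z²)/2L = -0.0681
  θ3 = atan2(B,A) + arccos(C/0.3489) = 0.0870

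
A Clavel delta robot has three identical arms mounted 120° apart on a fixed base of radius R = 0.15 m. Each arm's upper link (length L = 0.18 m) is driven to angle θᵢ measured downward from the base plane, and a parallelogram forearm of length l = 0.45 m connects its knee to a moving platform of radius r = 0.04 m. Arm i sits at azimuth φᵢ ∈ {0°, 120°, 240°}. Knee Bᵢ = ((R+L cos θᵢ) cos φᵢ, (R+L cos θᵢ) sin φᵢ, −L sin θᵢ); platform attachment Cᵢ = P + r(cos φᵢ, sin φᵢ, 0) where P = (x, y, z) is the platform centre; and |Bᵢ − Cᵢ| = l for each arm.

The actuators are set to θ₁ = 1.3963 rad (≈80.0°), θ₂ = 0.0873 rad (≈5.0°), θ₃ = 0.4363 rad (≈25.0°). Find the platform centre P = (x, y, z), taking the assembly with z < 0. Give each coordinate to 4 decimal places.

φ1=0.0°: virtual centre (0.1413, 0.0000, -0.1773), radius l
arm 2 at φ=120.0°: (R−r)+L cos θ2 = 0.2893;  S2 = (-0.1447, 0.2506, -0.0157)
S3 = (0.2731·cos240.0°, 0.2731·sin240.0°, -0.0761) = (-0.1366, -0.2365, -0.0761)
|S₂|²−|S₁|² = 0.0326;  |S₃|²−|S₁|² = 0.0290
plane₁₂: -0.5718x+0.5011y+0.3231z = 0.0326
Cramer: x(z) = -0.0546+0.4632z;  y(z) = 0.0027-0.1162z
quadratic in z: (1.2281)z²+(0.1725)z+(-0.1327)=0, √Δ=0.8257 → z ∈ {-0.4064, 0.2659}; z = -0.4064 (taking z<0)
x = -0.2428, y = 0.0500

(-0.2428, 0.0500, -0.4064)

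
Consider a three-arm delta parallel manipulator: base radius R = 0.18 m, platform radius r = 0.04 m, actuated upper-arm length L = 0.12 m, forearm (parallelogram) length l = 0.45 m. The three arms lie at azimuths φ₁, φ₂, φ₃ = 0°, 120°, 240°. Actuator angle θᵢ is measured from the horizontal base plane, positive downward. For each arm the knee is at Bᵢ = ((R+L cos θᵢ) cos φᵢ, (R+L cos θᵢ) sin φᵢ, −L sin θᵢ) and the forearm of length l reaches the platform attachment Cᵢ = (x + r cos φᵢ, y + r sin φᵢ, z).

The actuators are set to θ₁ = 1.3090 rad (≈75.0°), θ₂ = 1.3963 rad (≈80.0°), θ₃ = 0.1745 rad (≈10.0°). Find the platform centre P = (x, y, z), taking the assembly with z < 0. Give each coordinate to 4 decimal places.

(-0.0740, -0.1515, -0.4616)

O1 = (0.1711·cos0.0°, 0.1711·sin0.0°, -0.1159) = (0.1711, 0.0000, -0.1159)
arm 2 at φ=120.0°: ρ2 = 0.1608;  O2 = (-0.0804, 0.1393, -0.1182)
φ3=240.0°: virtual centre (-0.1291, -0.2236, -0.0208), radius l
|O₂|²−|O₁|² = -0.0029;  |O₃|²−|O₁|² = 0.0244
plane₁₂: -0.5029x+0.2786y+-0.0045z = -0.0029
det = 0.3921;  x = -0.0141+0.1299z,  y = -0.0357+0.2508z
into |P−O₁|² = l²: 1.0798z² + 0.1658z + -0.1535 = 0;  Δ = 0.6906;  z = -0.4616 or 0.3080 → z<0 root = -0.4616
x = -0.0740, y = -0.1515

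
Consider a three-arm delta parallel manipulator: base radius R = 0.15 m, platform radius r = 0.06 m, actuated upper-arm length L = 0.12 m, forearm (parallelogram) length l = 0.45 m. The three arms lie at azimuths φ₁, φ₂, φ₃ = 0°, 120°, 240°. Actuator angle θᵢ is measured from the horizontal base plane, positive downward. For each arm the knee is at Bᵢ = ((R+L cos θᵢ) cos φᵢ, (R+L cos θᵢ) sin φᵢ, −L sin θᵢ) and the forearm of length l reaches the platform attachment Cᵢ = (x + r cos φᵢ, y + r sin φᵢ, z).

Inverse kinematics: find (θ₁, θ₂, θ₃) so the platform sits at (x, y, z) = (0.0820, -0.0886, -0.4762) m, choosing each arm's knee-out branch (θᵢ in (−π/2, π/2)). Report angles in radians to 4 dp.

θ₁ = 0.4365, θ₂ = 1.1347, θ₃ = 0.6111

rotate P by −φ1: (0.0820, -0.0886, -0.4762)
  A cos θ + B sin θ = C:  0.0080·cos θ + -0.4762·sin θ = -0.1941
  √(A²+B²)=0.4763;  θ1 = -1.5540+1.9905 ≈ 0.4365
φ2=120.0° → target in arm frame (-0.1177, -0.0267)
  A cos θ + B sin θ = C:  0.2077·cos θ + -0.4762·sin θ = -0.3439
  θ2 = atan2(B,A) + arccos(C/0.5195) = 1.1347
arm 3 (φ=240.0°): x'=0.0357, y'=0.1153
  e−x'=0.0543;  (l²−L²−(e−x')²−y'²−z²)/2L = -0.2288
  √(A²+B²)=0.4793;  θ3 = -1.4573+2.0684 ≈ 0.6111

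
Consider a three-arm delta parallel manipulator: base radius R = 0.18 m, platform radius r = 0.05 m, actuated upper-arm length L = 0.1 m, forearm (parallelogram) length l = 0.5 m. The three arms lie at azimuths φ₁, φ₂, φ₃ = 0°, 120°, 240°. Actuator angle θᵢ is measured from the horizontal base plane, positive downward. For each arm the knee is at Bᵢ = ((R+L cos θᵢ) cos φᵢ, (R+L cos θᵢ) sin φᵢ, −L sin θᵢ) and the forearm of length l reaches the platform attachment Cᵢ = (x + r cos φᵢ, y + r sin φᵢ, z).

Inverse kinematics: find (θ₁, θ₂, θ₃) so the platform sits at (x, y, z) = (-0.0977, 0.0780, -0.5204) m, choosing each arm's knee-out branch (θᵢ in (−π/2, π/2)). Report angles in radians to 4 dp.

φ1=0.0° → target in arm frame (-0.0977, 0.0780)
  e−x'=0.2277;  (l²−L²−(e−x')²−y'²−z²)/2L = -0.4437
  γ=atan2(-0.5204,0.2277)=-1.1583;  ψ=arccos(-0.7812)=2.4673;  θ1=γ+ψ≈1.3090
arm 2 (φ=120.0°): x'=0.1164, y'=0.0456
  A cos θ + B sin θ = C:  0.0136·cos θ + -0.5204·sin θ = -0.1654
  γ=atan2(-0.5204,0.0136)=-1.5447;  ψ=arccos(-0.3177)=1.8941;  θ2=γ+ψ≈0.3495
arm 3 (φ=240.0°): x'=-0.0187, y'=-0.1236
  e−x'=0.1487;  (l²−L²−(e−x')²−y'²−z²)/2L = -0.3410
  γ=atan2(-0.5204,0.1487)=-1.2925;  ψ=arccos(-0.6301)=2.2525;  θ3=γ+ψ≈0.9600

θ₁ = 1.3090, θ₂ = 0.3495, θ₃ = 0.9600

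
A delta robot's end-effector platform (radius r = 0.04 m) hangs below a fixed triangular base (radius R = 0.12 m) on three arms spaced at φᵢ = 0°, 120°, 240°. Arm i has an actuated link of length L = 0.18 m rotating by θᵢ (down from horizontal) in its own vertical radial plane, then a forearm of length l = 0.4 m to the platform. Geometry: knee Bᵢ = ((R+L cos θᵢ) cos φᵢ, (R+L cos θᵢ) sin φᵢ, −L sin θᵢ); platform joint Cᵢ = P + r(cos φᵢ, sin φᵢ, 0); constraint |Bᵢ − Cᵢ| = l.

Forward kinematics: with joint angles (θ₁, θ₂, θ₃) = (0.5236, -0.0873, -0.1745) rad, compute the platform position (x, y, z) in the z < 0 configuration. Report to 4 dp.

(-0.1002, -0.0105, -0.3066)

φ1=0.0°: virtual centre (0.2359, 0.0000, -0.0900), radius l
S2 = (0.2593·cos120.0°, 0.2593·sin120.0°, 0.0157) = (-0.1297, 0.2246, 0.0157)
S3 = (0.2573·cos240.0°, 0.2573·sin240.0°, 0.0313) = (-0.1286, -0.2228, 0.0313)
|S₂|²−|S₁|² = 0.0037;  |S₃|²−|S₁|² = 0.0034
[-0.7311 0.4491 0.2114]·P = 0.0037;  [-0.7290 -0.4456 0.2425]·P = 0.0034
Cramer: x(z) = -0.0049+0.3109z;  y(z) = 0.0004+0.0355z
into |P−S₁|² = l²: 1.0979z² + 0.0303z + -0.0939 = 0;  Δ = 0.4134;  z = -0.3066 or 0.2790 → z<0 root = -0.3066
x = -0.1002, y = -0.0105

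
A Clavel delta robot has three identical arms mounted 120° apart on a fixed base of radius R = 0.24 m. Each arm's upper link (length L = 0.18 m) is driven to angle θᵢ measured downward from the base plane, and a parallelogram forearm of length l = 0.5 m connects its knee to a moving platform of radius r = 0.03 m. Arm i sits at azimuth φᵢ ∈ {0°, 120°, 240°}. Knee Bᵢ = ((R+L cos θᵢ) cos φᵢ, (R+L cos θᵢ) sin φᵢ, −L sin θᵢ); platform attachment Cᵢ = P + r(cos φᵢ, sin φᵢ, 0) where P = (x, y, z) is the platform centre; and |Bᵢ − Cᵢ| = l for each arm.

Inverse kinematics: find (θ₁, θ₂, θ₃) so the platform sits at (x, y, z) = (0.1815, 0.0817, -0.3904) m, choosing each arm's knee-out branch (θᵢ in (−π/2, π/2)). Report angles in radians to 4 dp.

θ₁ = -0.3490, θ₂ = 0.6982, θ₃ = 1.2219

arm 1 (φ=0.0°): x'=0.1815, y'=0.0817
  A=0.0285, B=-0.3904, C=(l²−L²−A²−y'²−z²)/(2L)=0.1603
  √(A²+B²)=0.3914;  θ1 = -1.4979+1.1489 ≈ -0.3490
φ2=120.0° → target in arm frame (-0.0200, -0.1980)
  A=0.2300, B=-0.3904, C=(l²−L²−A²−y'²−z²)/(2L)=-0.0748
  θ2 = atan2(B,A) + arccos(C/0.4531) = 0.6982
arm 3 (φ=240.0°): x'=-0.1615, y'=0.1163
  A=0.3715, B=-0.3904, C=(l²−L²−A²−y'²−z²)/(2L)=-0.2399
  √(A²+B²)=0.5389;  θ3 = -0.8102+2.0321 ≈ 1.2219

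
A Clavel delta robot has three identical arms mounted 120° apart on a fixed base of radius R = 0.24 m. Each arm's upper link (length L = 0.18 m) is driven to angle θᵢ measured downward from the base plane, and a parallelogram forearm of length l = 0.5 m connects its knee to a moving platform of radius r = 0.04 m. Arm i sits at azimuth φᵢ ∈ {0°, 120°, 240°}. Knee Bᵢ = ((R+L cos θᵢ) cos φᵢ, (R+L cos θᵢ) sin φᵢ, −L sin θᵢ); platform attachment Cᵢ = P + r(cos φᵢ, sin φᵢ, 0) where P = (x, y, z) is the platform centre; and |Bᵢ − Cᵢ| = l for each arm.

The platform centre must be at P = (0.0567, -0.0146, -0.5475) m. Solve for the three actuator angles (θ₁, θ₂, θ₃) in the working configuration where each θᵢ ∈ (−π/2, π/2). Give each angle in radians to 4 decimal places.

arm 1 (φ=0.0°): x'=0.0567, y'=-0.0146
  A=0.1433, B=-0.5475, C=(l²−L²−A²−y'²−z²)/(2L)=-0.2858
  √(A²+B²)=0.5659;  θ1 = -1.3148+2.1003 ≈ 0.7855
arm 2 (φ=120.0°): x'=-0.0410, y'=-0.0418
  A=0.2410, B=-0.5475, C=(l²−L²−A²−y'²−z²)/(2L)=-0.3944
  √(A²+B²)=0.5982;  θ2 = -1.1561+2.2907 ≈ 1.1346
rotate P by −φ3: (-0.0157, 0.0564, -0.5475)
  e−x'=0.2157;  (l²−L²−(e−x')²−y'²−z²)/2L = -0.3663
  θ3 = atan2(B,A) + arccos(C/0.5885) = 1.0472

θ₁ = 0.7855, θ₂ = 1.1346, θ₃ = 1.0472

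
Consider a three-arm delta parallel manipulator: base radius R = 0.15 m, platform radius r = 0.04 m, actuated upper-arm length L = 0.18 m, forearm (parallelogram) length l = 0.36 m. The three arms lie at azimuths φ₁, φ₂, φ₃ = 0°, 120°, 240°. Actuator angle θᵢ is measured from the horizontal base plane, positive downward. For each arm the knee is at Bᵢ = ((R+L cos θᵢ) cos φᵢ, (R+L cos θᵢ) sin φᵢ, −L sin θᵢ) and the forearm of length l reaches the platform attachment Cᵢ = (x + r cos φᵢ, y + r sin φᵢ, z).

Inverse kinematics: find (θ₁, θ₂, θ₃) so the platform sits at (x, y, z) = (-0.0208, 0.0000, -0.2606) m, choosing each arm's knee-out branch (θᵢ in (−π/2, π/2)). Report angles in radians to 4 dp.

θ₁ = 0.3489, θ₂ = 0.1743, θ₃ = 0.1743

rotate P by −φ1: (-0.0208, 0.0000, -0.2606)
  A=0.1308, B=-0.2606, C=(l²−L²−A²−y'²−z²)/(2L)=0.0338
  θ1 = atan2(B,A) + arccos(C/0.2916) = 0.3489
arm 2 (φ=120.0°): x'=0.0104, y'=0.0180
  A=0.0996, B=-0.2606, C=(l²−L²−A²−y'²−z²)/(2L)=0.0529
  γ=atan2(-0.2606,0.0996)=-1.2057;  ψ=arccos(0.1896)=1.3800;  θ2=γ+ψ≈0.1743
arm 3 (φ=240.0°): x'=0.0104, y'=-0.0180
  A=0.0996, B=-0.2606, C=(l²−L²−A²−y'²−z²)/(2L)=0.0529
  √(A²+B²)=0.2790;  θ3 = -1.2057+1.3800 ≈ 0.1743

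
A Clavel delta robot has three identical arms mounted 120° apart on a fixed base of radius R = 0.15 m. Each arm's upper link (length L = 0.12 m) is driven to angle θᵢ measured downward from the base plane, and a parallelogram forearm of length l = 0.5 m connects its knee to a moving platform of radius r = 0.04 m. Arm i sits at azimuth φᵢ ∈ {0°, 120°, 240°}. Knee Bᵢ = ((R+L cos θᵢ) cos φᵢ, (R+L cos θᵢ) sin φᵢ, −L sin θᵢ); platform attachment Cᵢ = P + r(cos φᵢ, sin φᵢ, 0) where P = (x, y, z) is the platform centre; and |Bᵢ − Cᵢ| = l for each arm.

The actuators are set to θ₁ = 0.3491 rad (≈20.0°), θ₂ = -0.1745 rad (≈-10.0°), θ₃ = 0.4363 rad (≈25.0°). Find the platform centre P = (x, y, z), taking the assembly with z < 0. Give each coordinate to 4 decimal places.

(-0.0351, 0.0874, -0.4604)

φ1=0.0°: virtual centre (0.2228, 0.0000, -0.0410), radius l
O2 = (0.2282·cos120.0°, 0.2282·sin120.0°, 0.0208) = (-0.1141, 0.1976, 0.0208)
φ3=240.0°: virtual centre (-0.1094, -0.1895, -0.0507), radius l
|O₂|²−|O₁|² = 0.0012;  |O₃|²−|O₁|² = -0.0009
[-0.6737 0.3952 0.1238]·P = 0.0012;  [-0.6643 -0.3789 -0.0193]·P = -0.0009
det = 0.5178;  x = -0.0002+0.0758z,  y = 0.0027+-0.1839z
sphere 1 gives Az²+Bz+C=0 with A=1.0396, B=0.0473, C=-0.1986;  B²−4AC=0.8281;  roots -0.4604, 0.4149;  negative root z = -0.4604
x = -0.0351, y = 0.0874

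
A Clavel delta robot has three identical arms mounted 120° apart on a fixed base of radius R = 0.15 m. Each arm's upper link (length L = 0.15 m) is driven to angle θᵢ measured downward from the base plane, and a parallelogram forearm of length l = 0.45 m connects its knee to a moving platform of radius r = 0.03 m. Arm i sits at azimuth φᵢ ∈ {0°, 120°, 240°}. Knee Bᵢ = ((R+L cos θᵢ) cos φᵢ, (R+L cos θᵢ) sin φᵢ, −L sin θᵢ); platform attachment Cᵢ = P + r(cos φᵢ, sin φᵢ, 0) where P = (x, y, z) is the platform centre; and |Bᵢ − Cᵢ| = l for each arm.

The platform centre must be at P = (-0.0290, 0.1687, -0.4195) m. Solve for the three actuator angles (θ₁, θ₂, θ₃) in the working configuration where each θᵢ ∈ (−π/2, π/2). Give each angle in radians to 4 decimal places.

θ₁ = 0.6980, θ₂ = -0.0875, θ₃ = 1.0473

arm 1 (φ=0.0°): x'=-0.0290, y'=0.1687
  e−x'=0.1490;  (l²−L²−(e−x')²−y'²−z²)/2L = -0.1555
  θ1 = atan2(B,A) + arccos(C/0.4452) = 0.6980
rotate P by −φ2: (0.1606, -0.0592, -0.4195)
  A=-0.0406, B=-0.4195, C=(l²−L²−A²−y'²−z²)/(2L)=-0.0038
  √(A²+B²)=0.4215;  θ2 = -1.6673+1.5798 ≈ -0.0875
arm 3 (φ=240.0°): x'=-0.1316, y'=-0.1095
  A=0.2516, B=-0.4195, C=(l²−L²−A²−y'²−z²)/(2L)=-0.2375
  √(A²+B²)=0.4892;  θ3 = -1.0306+2.0779 ≈ 1.0473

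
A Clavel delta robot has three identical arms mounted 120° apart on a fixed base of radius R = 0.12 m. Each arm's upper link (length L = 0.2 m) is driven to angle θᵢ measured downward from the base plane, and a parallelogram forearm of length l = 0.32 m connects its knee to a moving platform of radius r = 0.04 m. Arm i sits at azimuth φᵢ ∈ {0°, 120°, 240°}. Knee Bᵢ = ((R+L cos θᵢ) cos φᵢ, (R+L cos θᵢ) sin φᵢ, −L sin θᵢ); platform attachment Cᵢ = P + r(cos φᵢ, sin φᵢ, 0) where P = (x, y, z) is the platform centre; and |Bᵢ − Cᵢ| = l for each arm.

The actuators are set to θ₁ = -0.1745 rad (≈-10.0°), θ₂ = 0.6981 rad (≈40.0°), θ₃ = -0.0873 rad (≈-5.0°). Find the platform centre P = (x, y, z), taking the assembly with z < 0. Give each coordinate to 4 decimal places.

S1 = (0.2770·cos0.0°, 0.2770·sin0.0°, 0.0347) = (0.2770, 0.0000, 0.0347)
S2 = (0.2332·cos120.0°, 0.2332·sin120.0°, -0.1286) = (-0.1166, 0.2020, -0.1286)
arm 3 at φ=240.0°: (R−r)+L cos θ3 = 0.2792;  S3 = (-0.1396, -0.2418, 0.0174)
subtract pairs → two planes through P
[-0.7871 0.4039 -0.3266]·P = -0.0070;  [-0.8332 -0.4837 -0.0346]·P = 0.0004
Cramer: x(z) = 0.0045-0.2397z;  y(z) = -0.0085+0.3414z
quadratic in z: (1.1740)z²+(0.0553)z+(-0.0269)=0, √Δ=0.3597 → z ∈ {-0.1767, 0.1296}; z = -0.1767 (taking z<0)
x = 0.0469, y = -0.0689

(0.0469, -0.0689, -0.1767)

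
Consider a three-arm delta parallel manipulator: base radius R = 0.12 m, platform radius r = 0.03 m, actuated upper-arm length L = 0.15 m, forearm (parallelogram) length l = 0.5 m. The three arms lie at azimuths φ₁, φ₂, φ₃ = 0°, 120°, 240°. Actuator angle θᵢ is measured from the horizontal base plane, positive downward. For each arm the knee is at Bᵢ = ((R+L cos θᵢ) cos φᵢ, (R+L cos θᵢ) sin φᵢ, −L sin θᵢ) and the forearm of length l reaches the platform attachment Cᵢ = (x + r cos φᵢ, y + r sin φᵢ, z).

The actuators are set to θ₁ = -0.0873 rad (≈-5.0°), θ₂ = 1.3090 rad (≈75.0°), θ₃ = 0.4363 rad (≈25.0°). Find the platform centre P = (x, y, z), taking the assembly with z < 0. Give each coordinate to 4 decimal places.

arm 1 at φ=0.0°: ρ1 = 0.2394;  centre 1 = (0.2394, 0.0000, 0.0131)
φ2=120.0°: virtual centre (-0.0644, 0.1116, -0.1449), radius l
arm 3 at φ=240.0°: ρ3 = 0.2259;  centre 3 = (-0.1130, -0.1957, -0.0634)
eliminate P² terms by subtracting sphere 1 from 2 and 3
linear system: -0.6077x+0.2231y = -0.0199−-0.3159z; -0.7048x+-0.3914y = -0.0024−-0.1529z
Cramer: x(z) = 0.0211-0.3993z;  y(z) = -0.0318+0.3284z
quadratic in z: (1.2673)z²+(0.1273)z+(-0.2011)=0, √Δ=1.0178 → z ∈ {-0.4518, 0.3513}; z = -0.4518 (taking z<0)
x = 0.2015, y = -0.1801

(0.2015, -0.1801, -0.4518)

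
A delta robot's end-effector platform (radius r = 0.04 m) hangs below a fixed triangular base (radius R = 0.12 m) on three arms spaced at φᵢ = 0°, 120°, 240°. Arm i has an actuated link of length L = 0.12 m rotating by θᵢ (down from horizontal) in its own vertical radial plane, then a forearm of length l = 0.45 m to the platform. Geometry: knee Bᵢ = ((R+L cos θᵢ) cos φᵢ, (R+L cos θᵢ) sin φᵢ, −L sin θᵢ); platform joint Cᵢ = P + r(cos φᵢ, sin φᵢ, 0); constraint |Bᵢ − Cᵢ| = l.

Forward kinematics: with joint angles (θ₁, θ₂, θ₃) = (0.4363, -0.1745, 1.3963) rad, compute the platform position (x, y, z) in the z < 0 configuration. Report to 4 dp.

S1 = (0.1888·cos0.0°, 0.1888·sin0.0°, -0.0507) = (0.1888, 0.0000, -0.0507)
arm 2 at φ=120.0°: e+L cos θ2 = 0.1982;  S2 = (-0.0991, 0.1716, 0.0208)
S3 = (0.1008·cos240.0°, 0.1008·sin240.0°, -0.1182) = (-0.0504, -0.0873, -0.1182)
eliminate P² terms by subtracting sphere 1 from 2 and 3
plane₁₂: -0.5757x+0.3433y+0.1431z = 0.0015
Cramer: x(z) = 0.0172-0.0806z;  y(z) = 0.0333-0.5520z
quadratic in z: (1.3112)z²+(0.0923)z+(-0.1694)=0, √Δ=0.9471 → z ∈ {-0.3964, 0.3260}; z = -0.3964 (taking z<0)
x = 0.0492, y = 0.2521

(0.0492, 0.2521, -0.3964)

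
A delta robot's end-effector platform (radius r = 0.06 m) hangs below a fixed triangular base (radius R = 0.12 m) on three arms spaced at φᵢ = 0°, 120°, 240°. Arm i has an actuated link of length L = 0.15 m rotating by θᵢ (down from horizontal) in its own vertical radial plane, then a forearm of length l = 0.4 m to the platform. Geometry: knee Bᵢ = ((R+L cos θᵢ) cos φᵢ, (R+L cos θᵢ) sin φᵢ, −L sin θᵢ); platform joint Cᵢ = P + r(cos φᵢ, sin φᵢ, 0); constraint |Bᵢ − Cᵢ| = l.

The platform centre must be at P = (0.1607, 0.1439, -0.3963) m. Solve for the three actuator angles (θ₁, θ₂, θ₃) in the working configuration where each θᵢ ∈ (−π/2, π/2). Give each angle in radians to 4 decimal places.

θ₁ = 0.1746, θ₂ = 0.6113, θ₃ = 1.3092

φ1=0.0° → target in arm frame (0.1607, 0.1439)
  A=-0.1007, B=-0.3963, C=(l²−L²−A²−y'²−z²)/(2L)=-0.1680
  θ1 = atan2(B,A) + arccos(C/0.4089) = 0.1746
arm 2 (φ=120.0°): x'=0.0443, y'=-0.2111
  A cos θ + B sin θ = C:  0.0157·cos θ + -0.3963·sin θ = -0.2146
  √(A²+B²)=0.3966;  θ2 = -1.5311+2.1424 ≈ 0.6113
rotate P by −φ3: (-0.2050, 0.0672, -0.3963)
  e−x'=0.2650;  (l²−L²−(e−x')²−y'²−z²)/2L = -0.3143
  γ=atan2(-0.3963,0.2650)=-0.9814;  ψ=arccos(-0.6592)=2.2906;  θ3=γ+ψ≈1.3092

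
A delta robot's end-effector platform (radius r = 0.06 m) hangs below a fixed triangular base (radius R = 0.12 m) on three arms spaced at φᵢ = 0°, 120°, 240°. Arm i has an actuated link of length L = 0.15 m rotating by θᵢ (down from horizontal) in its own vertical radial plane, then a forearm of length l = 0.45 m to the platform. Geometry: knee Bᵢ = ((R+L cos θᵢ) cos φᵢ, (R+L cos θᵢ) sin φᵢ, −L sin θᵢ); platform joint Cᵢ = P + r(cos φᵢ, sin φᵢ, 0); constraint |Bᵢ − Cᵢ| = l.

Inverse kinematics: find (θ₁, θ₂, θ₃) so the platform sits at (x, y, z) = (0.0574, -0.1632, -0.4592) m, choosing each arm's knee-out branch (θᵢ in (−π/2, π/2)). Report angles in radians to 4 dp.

θ₁ = 0.4363, θ₂ = 1.0472, θ₃ = 0.2616

arm 1 (φ=0.0°): x'=0.0574, y'=-0.1632
  A=0.0026, B=-0.4592, C=(l²−L²−A²−y'²−z²)/(2L)=-0.1917
  θ1 = atan2(B,A) + arccos(C/0.4592) = 0.4363
arm 2 (φ=120.0°): x'=-0.1700, y'=0.0319
  A cos θ + B sin θ = C:  0.2300·cos θ + -0.4592·sin θ = -0.2827
  γ=atan2(-0.4592,0.2300)=-1.1064;  ψ=arccos(-0.5504)=2.1536;  θ2=γ+ψ≈1.0472
rotate P by −φ3: (0.1126, 0.1313, -0.4592)
  A cos θ + B sin θ = C:  -0.0526·cos θ + -0.4592·sin θ = -0.1696
  √(A²+B²)=0.4622;  θ3 = -1.6849+1.9465 ≈ 0.2616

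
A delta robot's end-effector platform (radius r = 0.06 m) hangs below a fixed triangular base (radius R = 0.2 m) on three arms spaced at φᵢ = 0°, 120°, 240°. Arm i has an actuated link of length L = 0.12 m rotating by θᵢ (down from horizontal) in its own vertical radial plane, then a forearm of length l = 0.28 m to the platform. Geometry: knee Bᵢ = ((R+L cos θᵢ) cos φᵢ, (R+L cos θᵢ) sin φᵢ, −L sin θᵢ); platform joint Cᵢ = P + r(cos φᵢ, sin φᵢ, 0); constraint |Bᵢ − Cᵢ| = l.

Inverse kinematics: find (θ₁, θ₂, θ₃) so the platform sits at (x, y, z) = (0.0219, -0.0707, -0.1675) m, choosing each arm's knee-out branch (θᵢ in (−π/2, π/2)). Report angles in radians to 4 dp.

φ1=0.0° → target in arm frame (0.0219, -0.0707)
  A=0.1181, B=-0.1675, C=(l²−L²−A²−y'²−z²)/(2L)=0.0708
  θ1 = atan2(B,A) + arccos(C/0.2049) = 0.2613
arm 2 (φ=120.0°): x'=-0.0722, y'=0.0164
  e−x'=0.2122;  (l²−L²−(e−x')²−y'²−z²)/2L = -0.0389
  γ=atan2(-0.1675,0.2122)=-0.6683;  ψ=arccos(-0.1440)=1.7153;  θ2=γ+ψ≈1.0471
φ3=240.0° → target in arm frame (0.0503, 0.0543)
  A cos θ + B sin θ = C:  0.0897·cos θ + -0.1675·sin θ = 0.1039
  √(A²+B²)=0.1900;  θ3 = -1.0790+0.9921 ≈ -0.0870

θ₁ = 0.2613, θ₂ = 1.0471, θ₃ = -0.0870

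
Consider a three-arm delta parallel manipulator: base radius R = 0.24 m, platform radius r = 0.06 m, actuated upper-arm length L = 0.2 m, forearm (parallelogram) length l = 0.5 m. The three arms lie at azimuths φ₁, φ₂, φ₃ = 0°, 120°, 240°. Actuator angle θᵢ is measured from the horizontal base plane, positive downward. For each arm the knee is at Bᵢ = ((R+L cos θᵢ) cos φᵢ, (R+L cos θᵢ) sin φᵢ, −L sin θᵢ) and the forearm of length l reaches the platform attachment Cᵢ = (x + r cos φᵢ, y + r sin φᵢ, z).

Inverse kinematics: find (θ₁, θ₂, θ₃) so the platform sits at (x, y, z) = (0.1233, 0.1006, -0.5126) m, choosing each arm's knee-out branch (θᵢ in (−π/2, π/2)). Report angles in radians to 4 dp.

θ₁ = 0.4363, θ₂ = 0.7856, θ₃ = 1.3091

φ1=0.0° → target in arm frame (0.1233, 0.1006)
  A=0.0567, B=-0.5126, C=(l²−L²−A²−y'²−z²)/(2L)=-0.1652
  θ1 = atan2(B,A) + arccos(C/0.5157) = 0.4363
rotate P by −φ2: (0.0255, -0.1571, -0.5126)
  e−x'=0.1545;  (l²−L²−(e−x')²−y'²−z²)/2L = -0.2533
  γ=atan2(-0.5126,0.1545)=-1.2780;  ψ=arccos(-0.4731)=2.0636;  θ2=γ+ψ≈0.7856
φ3=240.0° → target in arm frame (-0.1488, 0.0565)
  e−x'=0.3288;  (l²−L²−(e−x')²−y'²−z²)/2L = -0.4101
  θ3 = atan2(B,A) + arccos(C/0.6090) = 1.3091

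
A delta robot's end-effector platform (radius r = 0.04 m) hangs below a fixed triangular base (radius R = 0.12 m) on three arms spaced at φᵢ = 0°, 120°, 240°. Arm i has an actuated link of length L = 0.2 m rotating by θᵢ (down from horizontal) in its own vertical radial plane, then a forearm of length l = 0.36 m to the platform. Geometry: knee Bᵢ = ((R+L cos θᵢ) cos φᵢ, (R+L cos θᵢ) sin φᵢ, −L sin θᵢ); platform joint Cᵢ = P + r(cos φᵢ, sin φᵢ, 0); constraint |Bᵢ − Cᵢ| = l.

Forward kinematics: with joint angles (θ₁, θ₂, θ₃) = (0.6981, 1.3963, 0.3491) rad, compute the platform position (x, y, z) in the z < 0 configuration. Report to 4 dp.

O1 = (0.2332·cos0.0°, 0.2332·sin0.0°, -0.1286) = (0.2332, 0.0000, -0.1286)
O2 = (0.1147·cos120.0°, 0.1147·sin120.0°, -0.1970) = (-0.0574, 0.0994, -0.1970)
O3 = (0.2679·cos240.0°, 0.2679·sin240.0°, -0.0684) = (-0.1340, -0.2320, -0.0684)
eliminate P² terms by subtracting sphere 1 from 2 and 3
[-0.5811 0.1987 -0.1368]·P = -0.0190;  [-0.7344 -0.4641 0.1203]·P = 0.0056
det = 0.4156;  x = 0.0185+-0.0953z,  y = -0.0413+0.4099z
sphere 1 gives Az²+Bz+C=0 with A=1.1771, B=0.2642, C=-0.0653;  B²−4AC=0.3771;  roots -0.3731, 0.1486;  negative root z = -0.3731
x = 0.0541, y = -0.1942

(0.0541, -0.1942, -0.3731)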